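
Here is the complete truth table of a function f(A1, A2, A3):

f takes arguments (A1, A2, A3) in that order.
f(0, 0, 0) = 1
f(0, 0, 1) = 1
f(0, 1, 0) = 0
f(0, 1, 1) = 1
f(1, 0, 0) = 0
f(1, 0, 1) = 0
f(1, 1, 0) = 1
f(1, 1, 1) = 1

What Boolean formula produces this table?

The 0-rows are (0,1,0), (1,0,0), (1,0,1). Take each as a conjunction (¬A1·A2·¬A3, A1·¬A2·¬A3, A1·¬A2·A3), form their disjunction, and complement — that gives a formula that is 1 everywhere f is.

f(A1, A2, A3) = ¬((((¬A1 ∧ A2) ∧ ¬A3) ∨ ((A1 ∧ ¬A2) ∧ ¬A3)) ∨ ((A1 ∧ ¬A2) ∧ A3))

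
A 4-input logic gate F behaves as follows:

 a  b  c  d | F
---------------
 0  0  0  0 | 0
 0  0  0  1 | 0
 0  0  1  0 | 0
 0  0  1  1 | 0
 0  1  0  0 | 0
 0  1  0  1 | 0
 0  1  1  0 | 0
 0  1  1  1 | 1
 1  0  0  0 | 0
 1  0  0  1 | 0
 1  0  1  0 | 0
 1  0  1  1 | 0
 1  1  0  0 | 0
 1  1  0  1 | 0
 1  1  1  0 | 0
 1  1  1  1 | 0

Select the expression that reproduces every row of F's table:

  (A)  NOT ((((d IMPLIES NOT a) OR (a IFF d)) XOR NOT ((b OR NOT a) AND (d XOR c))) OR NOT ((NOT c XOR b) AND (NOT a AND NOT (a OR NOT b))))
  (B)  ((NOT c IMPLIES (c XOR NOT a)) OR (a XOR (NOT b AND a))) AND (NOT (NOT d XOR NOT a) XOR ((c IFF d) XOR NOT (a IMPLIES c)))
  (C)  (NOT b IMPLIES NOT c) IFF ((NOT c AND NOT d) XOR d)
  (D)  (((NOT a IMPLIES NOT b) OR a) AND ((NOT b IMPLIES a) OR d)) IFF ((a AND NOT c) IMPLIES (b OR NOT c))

(B): at (0,0,1,0) it gives 1, but F = 0 — eliminated.
(C): at (0,0,0,0) it gives 1, but F = 0 — eliminated.
(D): at (0,0,0,1) it gives 1, but F = 0 — eliminated.
Only (A) survives; checking it on all 16 rows confirms it matches F.

A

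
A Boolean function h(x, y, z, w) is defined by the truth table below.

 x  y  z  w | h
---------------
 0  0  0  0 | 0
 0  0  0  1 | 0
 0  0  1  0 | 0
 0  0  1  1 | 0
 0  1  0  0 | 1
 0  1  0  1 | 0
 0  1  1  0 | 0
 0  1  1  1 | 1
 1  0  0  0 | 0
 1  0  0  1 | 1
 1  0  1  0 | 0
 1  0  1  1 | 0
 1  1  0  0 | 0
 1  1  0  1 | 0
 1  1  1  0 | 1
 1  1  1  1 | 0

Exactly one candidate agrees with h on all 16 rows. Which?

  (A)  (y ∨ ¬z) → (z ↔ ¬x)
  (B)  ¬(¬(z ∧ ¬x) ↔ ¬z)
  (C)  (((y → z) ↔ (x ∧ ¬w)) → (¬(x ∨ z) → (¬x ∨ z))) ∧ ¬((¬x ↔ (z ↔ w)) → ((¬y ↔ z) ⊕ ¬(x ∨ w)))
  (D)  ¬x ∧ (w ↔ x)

(A) fails at (0,0,1,0): the formula yields 1, h is 0.
(B) fails at (0,1,0,0): the formula yields 0, h is 1.
(D) fails at (0,0,0,0): the formula yields 1, h is 0.
(C) is the remaining candidate, and it agrees with h on all 16 inputs.

C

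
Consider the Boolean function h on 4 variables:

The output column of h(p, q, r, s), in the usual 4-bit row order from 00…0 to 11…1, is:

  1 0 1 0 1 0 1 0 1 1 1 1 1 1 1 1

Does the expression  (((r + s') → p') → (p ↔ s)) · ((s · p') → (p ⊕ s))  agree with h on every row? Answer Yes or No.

Yes

Evaluate (((r + s') → p') → (p ↔ s)) · ((s · p') → (p ⊕ s)) on each row and compare to h:
  p=0, q=0, r=0, s=0: formula gives 1, h = 1 ✓
  p=0, q=0, r=0, s=1: formula gives 0, h = 0 ✓
  p=0, q=0, r=1, s=0: formula gives 1, h = 1 ✓
  p=0, q=0, r=1, s=1: formula gives 0, h = 0 ✓
  …and likewise for the remaining 12 rows.
All 16 rows match — the expression computes h exactly.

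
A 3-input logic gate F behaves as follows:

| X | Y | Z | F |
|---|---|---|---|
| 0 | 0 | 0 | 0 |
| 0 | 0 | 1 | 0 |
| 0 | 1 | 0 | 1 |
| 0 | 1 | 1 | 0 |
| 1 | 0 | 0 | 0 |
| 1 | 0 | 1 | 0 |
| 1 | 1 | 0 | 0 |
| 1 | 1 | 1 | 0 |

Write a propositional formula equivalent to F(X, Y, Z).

F is 1 on exactly one input, (0,1,0), whose minterm is ¬X·Y·¬Z. So F is just that conjunction.

F(X, Y, Z) = (~X & Y) & ~Z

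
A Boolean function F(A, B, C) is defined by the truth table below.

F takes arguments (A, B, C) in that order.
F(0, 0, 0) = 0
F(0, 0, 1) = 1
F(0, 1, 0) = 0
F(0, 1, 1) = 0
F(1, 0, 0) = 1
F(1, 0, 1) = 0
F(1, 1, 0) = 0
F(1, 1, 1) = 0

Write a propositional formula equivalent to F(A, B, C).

F=1 on 2 inputs: (0,0,1), (1,0,0). Reading each as a conjunction of literals (¬A·¬B·C, A·¬B·¬C) and taking the OR gives the canonical DNF.

F(A, B, C) = ((~A & ~B) & C) | ((A & ~B) & ~C)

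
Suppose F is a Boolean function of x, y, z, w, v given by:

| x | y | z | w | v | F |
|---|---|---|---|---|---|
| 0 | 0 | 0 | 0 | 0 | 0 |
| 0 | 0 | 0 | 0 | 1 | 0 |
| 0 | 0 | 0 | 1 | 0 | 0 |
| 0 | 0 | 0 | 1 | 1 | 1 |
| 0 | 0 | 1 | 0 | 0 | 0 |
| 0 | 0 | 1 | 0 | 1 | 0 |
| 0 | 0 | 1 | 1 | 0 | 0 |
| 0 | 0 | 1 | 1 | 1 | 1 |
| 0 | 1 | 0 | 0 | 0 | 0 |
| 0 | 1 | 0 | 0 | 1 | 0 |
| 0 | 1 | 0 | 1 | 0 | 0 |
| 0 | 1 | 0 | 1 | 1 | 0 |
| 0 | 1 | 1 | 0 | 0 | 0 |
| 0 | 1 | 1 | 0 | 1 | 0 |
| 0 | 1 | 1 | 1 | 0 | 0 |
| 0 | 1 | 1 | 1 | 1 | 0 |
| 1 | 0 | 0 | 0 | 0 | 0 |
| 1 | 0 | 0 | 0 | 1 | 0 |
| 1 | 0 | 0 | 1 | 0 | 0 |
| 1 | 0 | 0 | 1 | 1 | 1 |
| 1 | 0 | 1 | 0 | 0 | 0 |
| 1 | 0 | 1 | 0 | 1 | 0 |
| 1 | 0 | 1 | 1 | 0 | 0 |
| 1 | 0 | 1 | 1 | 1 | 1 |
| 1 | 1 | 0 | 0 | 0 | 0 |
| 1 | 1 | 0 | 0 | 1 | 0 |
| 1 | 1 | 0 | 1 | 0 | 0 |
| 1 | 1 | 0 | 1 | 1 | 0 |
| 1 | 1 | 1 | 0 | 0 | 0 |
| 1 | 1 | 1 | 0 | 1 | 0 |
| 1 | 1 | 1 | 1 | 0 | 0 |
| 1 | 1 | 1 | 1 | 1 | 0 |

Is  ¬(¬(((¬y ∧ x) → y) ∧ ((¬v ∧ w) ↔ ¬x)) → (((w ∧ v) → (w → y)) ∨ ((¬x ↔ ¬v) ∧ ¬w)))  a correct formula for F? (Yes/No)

Check the formula against F row by row:
  x=0, y=0, z=0, w=0, v=0: formula gives 0, F = 0 ✓
  x=0, y=0, z=0, w=0, v=1: formula gives 0, F = 0 ✓
  x=0, y=0, z=0, w=1, v=0: formula gives 0, F = 0 ✓
  x=0, y=0, z=0, w=1, v=1: formula gives 1, F = 1 ✓
  … (the remaining 28 rows also agree.)
Every row agrees, so the formula is equivalent.

Yes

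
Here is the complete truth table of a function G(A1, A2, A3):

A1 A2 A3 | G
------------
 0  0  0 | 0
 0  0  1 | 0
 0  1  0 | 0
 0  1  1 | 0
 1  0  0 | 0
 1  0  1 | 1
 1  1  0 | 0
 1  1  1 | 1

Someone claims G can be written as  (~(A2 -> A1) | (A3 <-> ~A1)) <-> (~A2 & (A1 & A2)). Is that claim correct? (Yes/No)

Evaluate (~(A2 -> A1) | (A3 <-> ~A1)) <-> (~A2 & (A1 & A2)) on each row and compare to G:
  A1=0, A2=0, A3=0: formula gives 1, but G = 0 ✗
Since they disagree at (0,0,0), the expression is not a correct formula for G.

No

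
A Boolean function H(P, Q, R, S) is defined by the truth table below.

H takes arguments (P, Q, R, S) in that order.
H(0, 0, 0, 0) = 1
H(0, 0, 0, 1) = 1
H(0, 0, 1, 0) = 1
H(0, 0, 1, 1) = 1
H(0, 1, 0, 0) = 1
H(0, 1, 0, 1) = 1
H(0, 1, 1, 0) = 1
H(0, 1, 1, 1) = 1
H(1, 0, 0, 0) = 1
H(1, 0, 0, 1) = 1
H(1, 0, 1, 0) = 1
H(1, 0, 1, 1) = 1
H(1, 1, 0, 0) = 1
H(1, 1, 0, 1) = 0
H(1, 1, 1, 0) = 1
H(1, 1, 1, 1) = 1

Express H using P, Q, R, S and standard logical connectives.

H is 0 on exactly one input, (1,1,0,1), whose minterm is P·Q·¬R·S. So H is the negation of that single conjunction.

H(P, Q, R, S) = NOT (((P AND Q) AND NOT R) AND S)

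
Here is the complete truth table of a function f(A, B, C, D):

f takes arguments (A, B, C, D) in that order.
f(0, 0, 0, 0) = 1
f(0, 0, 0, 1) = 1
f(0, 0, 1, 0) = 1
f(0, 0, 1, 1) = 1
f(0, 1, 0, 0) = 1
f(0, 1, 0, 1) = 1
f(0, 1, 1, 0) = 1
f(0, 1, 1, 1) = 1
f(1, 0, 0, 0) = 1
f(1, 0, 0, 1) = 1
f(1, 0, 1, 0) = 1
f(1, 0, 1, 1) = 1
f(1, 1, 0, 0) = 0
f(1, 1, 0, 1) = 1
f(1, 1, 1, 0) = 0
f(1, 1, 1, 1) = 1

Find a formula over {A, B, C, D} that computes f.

f(A, B, C, D) = NOT ((((A AND B) AND NOT C) AND NOT D) OR (((A AND B) AND C) AND NOT D))

The 0-rows are (1,1,0,0), (1,1,1,0). Take each as a conjunction (A·B·¬C·¬D, A·B·C·¬D), form their disjunction, and complement — that gives a formula that is 1 everywhere f is.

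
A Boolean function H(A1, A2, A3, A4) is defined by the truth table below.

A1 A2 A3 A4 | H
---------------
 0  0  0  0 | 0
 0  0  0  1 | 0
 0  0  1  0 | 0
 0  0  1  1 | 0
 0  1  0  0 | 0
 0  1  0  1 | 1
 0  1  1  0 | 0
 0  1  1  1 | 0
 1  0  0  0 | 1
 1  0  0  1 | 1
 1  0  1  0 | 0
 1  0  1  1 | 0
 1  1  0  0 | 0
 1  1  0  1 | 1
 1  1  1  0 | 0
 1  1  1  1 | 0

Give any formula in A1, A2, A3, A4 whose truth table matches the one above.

H=1 on 4 inputs: (0,1,0,1), (1,0,0,0), (1,0,0,1), (1,1,0,1). Reading each as a conjunction of literals (¬A1·A2·¬A3·A4, A1·¬A2·¬A3·¬A4, A1·¬A2·¬A3·A4, A1·A2·¬A3·A4) and taking the OR gives the canonical DNF.

H(A1, A2, A3, A4) = (((((¬A1 ∧ A2) ∧ ¬A3) ∧ A4) ∨ (((A1 ∧ ¬A2) ∧ ¬A3) ∧ ¬A4)) ∨ (((A1 ∧ ¬A2) ∧ ¬A3) ∧ A4)) ∨ (((A1 ∧ A2) ∧ ¬A3) ∧ A4)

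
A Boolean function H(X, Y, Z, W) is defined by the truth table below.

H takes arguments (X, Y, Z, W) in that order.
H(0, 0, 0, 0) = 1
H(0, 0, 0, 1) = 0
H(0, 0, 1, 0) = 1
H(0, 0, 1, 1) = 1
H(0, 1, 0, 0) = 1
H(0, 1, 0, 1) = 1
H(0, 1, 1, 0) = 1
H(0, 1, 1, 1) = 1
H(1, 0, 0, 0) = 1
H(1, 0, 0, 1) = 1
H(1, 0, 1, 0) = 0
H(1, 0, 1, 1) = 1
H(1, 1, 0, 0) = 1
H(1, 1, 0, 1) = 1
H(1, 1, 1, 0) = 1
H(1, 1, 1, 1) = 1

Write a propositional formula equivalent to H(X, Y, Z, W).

H(X, Y, Z, W) = NOT ((((NOT X AND NOT Y) AND NOT Z) AND W) OR (((X AND NOT Y) AND Z) AND NOT W))

H is 0 on only 2 rows — (0,0,0,1), (1,0,1,0). Writing each as a minterm (¬X·¬Y·¬Z·W, X·¬Y·Z·¬W) and OR-ing them characterizes exactly where H=0, so H is the negation of that disjunction.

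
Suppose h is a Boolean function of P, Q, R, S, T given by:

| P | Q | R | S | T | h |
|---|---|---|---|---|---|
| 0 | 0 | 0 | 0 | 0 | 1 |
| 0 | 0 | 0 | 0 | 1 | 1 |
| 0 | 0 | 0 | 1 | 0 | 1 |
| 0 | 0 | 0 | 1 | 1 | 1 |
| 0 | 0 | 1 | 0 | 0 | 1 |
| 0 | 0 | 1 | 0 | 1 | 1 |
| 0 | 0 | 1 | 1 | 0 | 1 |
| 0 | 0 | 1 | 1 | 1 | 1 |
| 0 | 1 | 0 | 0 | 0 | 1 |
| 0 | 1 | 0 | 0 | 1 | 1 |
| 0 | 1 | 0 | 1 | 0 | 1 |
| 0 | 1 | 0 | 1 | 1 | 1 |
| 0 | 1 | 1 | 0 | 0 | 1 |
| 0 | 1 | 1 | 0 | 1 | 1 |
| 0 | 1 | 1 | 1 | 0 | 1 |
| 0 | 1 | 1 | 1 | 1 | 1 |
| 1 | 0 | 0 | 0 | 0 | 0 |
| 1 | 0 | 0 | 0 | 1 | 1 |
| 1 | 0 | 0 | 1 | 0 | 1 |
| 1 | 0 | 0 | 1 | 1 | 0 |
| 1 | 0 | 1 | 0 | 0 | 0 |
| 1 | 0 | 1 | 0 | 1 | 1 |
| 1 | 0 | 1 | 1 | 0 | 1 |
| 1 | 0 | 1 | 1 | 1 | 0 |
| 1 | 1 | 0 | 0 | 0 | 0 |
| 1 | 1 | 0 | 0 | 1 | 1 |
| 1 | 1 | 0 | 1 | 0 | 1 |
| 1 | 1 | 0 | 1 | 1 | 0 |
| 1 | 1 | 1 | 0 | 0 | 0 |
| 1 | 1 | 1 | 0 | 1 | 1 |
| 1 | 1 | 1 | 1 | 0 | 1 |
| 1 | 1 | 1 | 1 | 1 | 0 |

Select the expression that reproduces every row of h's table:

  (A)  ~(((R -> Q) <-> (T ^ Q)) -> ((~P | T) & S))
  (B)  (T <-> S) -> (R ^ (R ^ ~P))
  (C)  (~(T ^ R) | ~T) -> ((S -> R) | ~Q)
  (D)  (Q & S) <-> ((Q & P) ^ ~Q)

(A) disagrees with h on (0,0,0,0,0) (formula → 0, table → 1); rule it out.
(C) disagrees with h on (0,1,0,1,0) (formula → 0, table → 1); rule it out.
(D) disagrees with h on (0,0,0,0,0) (formula → 0, table → 1); rule it out.
Only (B) survives; checking it on all 32 rows confirms it matches h.

B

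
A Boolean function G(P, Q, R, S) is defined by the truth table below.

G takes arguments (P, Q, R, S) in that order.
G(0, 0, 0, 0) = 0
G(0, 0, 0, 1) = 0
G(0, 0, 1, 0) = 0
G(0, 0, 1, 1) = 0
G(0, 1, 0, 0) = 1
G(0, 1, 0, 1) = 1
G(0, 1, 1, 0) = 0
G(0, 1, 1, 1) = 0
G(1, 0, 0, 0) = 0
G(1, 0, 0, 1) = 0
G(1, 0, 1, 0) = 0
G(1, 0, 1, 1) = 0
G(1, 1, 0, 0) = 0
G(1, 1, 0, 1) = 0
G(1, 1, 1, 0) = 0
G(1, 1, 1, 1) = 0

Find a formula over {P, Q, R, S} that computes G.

G(P, Q, R, S) = (((~P & Q) & ~R) & ~S) | (((~P & Q) & ~R) & S)

G=1 on 2 inputs: (0,1,0,0), (0,1,0,1). Reading each as a conjunction of literals (¬P·Q·¬R·¬S, ¬P·Q·¬R·S) and taking the OR gives the canonical DNF.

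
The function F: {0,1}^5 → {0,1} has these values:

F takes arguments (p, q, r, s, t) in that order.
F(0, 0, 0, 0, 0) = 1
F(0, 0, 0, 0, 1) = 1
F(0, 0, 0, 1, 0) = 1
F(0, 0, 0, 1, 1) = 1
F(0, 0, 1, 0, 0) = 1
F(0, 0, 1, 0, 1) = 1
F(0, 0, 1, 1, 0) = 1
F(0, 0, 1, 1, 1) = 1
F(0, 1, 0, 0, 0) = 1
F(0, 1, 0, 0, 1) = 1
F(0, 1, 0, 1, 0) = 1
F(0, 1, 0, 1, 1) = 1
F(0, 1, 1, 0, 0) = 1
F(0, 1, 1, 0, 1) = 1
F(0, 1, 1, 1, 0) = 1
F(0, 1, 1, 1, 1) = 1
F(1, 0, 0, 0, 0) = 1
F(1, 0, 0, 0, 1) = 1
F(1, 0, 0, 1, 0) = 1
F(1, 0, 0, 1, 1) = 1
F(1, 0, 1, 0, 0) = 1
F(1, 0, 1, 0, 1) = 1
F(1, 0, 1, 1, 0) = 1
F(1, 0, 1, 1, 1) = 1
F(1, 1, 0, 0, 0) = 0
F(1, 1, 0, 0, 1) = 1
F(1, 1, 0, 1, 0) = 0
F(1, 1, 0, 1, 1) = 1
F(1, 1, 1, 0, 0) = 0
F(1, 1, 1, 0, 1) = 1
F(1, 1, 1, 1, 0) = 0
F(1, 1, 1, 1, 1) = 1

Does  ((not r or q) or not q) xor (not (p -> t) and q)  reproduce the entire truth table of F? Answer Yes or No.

Yes

Check the formula against F row by row:
  p=0, q=0, r=0, s=0, t=0: formula gives 1, F = 1 ✓
  p=0, q=0, r=0, s=0, t=1: formula gives 1, F = 1 ✓
  p=0, q=0, r=0, s=1, t=0: formula gives 1, F = 1 ✓
  p=0, q=0, r=0, s=1, t=1: formula gives 1, F = 1 ✓
  … (the remaining 28 rows also agree.)
Every row agrees, so the formula is equivalent.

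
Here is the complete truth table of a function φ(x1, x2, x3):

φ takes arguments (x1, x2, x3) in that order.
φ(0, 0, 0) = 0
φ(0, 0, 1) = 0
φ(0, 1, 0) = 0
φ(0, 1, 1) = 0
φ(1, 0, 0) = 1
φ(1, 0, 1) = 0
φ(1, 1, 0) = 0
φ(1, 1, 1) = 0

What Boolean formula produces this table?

Only row (1,0,0) gives 1. That row's minterm x1·¬x2·¬x3 is φ directly.

φ(x1, x2, x3) = (x1 · x2') · x3'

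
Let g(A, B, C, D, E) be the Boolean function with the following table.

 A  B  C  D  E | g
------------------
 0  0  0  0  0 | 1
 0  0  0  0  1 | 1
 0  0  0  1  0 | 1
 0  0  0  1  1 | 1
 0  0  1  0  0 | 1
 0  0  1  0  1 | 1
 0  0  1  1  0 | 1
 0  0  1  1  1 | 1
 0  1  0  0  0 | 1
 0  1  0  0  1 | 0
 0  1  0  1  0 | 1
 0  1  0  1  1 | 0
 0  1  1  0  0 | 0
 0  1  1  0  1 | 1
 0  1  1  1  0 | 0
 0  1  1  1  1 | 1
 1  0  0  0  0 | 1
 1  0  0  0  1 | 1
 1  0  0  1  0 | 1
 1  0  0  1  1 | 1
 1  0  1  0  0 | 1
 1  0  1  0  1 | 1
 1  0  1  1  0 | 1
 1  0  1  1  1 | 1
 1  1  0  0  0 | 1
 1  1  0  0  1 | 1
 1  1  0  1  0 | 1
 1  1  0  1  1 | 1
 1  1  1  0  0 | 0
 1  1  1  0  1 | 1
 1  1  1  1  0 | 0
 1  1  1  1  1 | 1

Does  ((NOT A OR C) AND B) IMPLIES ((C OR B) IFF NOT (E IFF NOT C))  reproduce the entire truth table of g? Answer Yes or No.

Check the formula against g row by row:
  A=0, B=0, C=0, D=0, E=0: formula gives 1, g = 1 ✓
  A=0, B=0, C=0, D=0, E=1: formula gives 1, g = 1 ✓
  A=0, B=0, C=0, D=1, E=0: formula gives 1, g = 1 ✓
  A=0, B=0, C=0, D=1, E=1: formula gives 1, g = 1 ✓
  …and likewise for the remaining 28 rows.
All 32 rows match — the expression computes g exactly.

Yes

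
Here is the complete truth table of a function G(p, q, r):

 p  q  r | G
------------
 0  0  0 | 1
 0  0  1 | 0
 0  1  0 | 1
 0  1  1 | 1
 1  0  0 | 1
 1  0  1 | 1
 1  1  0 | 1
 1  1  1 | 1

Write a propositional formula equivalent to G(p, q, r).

G is 0 on exactly one input, (0,0,1), whose minterm is ¬p·¬q·r. So G is the negation of that single conjunction.

G(p, q, r) = ~((~p & ~q) & r)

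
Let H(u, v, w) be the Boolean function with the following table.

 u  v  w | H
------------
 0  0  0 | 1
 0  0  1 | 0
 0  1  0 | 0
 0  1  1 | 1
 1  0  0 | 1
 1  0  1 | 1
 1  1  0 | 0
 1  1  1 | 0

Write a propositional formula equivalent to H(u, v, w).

The 1-rows are (0,0,0), (0,1,1), (1,0,0), (1,0,1). Each contributes one minterm — ¬u·¬v·¬w; ¬u·v·w; u·¬v·¬w; u·¬v·w — and their disjunction is a sum-of-products form of H.

H(u, v, w) = ((((u' · v') · w') + ((u' · v) · w)) + ((u · v') · w')) + ((u · v') · w)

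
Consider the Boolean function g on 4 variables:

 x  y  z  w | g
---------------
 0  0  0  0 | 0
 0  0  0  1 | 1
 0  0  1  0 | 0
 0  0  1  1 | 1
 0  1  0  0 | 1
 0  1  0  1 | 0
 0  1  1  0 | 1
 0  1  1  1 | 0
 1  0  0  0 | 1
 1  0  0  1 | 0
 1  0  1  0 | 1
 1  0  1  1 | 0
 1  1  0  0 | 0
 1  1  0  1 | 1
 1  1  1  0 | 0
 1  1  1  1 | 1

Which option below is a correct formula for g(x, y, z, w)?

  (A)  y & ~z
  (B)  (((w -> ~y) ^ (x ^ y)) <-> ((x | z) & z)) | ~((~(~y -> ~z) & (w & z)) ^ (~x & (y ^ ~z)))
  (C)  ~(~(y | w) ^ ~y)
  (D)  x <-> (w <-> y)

(A) disagrees with g on (0,0,0,1) (formula → 0, table → 1); rule it out.
(B) disagrees with g on (0,0,0,1) (formula → 0, table → 1); rule it out.
(C) disagrees with g on (0,0,0,0) (formula → 1, table → 0); rule it out.
That leaves (D). Evaluating it on every row reproduces the table of g exactly.

D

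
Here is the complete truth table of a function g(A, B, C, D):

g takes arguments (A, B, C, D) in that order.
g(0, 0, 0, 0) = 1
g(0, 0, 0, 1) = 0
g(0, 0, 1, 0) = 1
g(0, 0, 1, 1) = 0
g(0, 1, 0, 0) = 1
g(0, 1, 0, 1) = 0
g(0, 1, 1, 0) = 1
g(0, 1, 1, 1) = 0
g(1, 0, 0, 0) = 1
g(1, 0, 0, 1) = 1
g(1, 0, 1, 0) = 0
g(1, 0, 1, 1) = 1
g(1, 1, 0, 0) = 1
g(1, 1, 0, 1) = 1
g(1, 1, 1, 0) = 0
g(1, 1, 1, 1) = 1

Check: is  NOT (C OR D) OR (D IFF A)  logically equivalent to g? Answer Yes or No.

Yes

Test each input against both g and the formula:
  A=0, B=0, C=0, D=0: formula gives 1, g = 1 ✓
  A=0, B=0, C=0, D=1: formula gives 0, g = 0 ✓
  A=0, B=0, C=1, D=0: formula gives 1, g = 1 ✓
  A=0, B=0, C=1, D=1: formula gives 0, g = 0 ✓
  …and likewise for the remaining 12 rows.
No disagreement on any input; they are logically equivalent.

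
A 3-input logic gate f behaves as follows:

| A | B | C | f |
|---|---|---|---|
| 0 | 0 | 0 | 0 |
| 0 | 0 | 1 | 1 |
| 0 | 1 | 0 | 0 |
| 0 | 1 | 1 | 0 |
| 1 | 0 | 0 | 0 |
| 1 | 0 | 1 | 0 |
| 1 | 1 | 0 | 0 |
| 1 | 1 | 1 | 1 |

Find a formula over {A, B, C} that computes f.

f(A, B, C) = ((¬A ∧ ¬B) ∧ C) ∨ ((A ∧ B) ∧ C)

Collect the rows where f=1 — (0,0,1), (1,1,1) — and write one minterm per row: ¬A·¬B·C, A·B·C. Their union (logical OR) reproduces the table exactly.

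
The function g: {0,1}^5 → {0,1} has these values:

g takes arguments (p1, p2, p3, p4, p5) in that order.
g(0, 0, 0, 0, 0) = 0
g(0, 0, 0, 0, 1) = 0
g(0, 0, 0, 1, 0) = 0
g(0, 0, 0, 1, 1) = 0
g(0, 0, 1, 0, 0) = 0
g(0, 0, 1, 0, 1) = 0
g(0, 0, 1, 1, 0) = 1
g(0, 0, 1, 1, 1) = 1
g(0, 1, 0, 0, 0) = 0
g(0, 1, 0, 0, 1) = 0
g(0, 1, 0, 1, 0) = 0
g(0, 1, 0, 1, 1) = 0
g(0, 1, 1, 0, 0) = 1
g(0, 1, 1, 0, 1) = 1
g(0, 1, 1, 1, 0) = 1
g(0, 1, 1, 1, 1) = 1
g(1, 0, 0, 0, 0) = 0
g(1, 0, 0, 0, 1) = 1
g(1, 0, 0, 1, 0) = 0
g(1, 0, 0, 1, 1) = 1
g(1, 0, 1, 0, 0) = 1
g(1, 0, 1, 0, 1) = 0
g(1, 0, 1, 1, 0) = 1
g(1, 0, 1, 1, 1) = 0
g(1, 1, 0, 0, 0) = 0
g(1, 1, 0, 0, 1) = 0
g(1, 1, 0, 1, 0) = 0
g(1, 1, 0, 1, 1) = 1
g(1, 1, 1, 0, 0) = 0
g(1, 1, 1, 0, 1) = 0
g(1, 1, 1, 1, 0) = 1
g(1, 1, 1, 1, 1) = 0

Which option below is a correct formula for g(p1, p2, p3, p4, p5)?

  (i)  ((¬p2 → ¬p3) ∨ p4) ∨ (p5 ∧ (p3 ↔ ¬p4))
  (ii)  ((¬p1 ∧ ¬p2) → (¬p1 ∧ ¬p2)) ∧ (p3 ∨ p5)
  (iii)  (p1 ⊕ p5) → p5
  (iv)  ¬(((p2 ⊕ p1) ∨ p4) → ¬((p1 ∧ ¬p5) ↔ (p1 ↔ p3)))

(i): at (0,0,0,0,0) it gives 1, but g = 0 — eliminated.
(ii): at (0,0,0,0,1) it gives 1, but g = 0 — eliminated.
(iii): at (0,0,0,0,0) it gives 1, but g = 0 — eliminated.
That leaves (iv). Evaluating it on every row reproduces the table of g exactly.

iv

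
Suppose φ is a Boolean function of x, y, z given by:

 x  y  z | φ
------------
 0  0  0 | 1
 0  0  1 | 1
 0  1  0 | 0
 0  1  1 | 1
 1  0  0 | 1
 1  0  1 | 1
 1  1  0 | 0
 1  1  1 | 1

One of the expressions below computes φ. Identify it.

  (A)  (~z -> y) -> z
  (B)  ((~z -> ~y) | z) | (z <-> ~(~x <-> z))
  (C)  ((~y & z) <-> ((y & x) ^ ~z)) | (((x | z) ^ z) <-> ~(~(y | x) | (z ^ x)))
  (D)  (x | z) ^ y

(B) fails at (1,1,0): the formula yields 1, φ is 0.
(C) fails at (1,0,0): the formula yields 0, φ is 1.
(D) fails at (0,0,0): the formula yields 0, φ is 1.
(A) is the remaining candidate, and it agrees with φ on all 8 inputs.

A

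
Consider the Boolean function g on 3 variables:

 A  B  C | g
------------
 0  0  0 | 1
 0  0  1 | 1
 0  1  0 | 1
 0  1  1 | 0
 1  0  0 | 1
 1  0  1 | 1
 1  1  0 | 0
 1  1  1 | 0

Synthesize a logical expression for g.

g(A, B, C) = ((((A' · B) · C) + ((A · B) · C')) + ((A · B) · C))'

There are just 3 zero rows: (0,1,1), (1,1,0), (1,1,1). Their minterms are ¬A·B·C, A·B·¬C, A·B·C; the OR of those covers precisely the 0-outputs, and negating it yields g.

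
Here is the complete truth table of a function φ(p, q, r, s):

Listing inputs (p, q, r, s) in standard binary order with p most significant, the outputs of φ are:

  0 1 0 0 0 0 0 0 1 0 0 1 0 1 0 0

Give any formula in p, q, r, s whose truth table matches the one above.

The 1-rows are (0,0,0,1), (1,0,0,0), (1,0,1,1), (1,1,0,1). Each contributes one minterm — ¬p·¬q·¬r·s; p·¬q·¬r·¬s; p·¬q·r·s; p·q·¬r·s — and their disjunction is a sum-of-products form of φ.

φ(p, q, r, s) = (((((~p & ~q) & ~r) & s) | (((p & ~q) & ~r) & ~s)) | (((p & ~q) & r) & s)) | (((p & q) & ~r) & s)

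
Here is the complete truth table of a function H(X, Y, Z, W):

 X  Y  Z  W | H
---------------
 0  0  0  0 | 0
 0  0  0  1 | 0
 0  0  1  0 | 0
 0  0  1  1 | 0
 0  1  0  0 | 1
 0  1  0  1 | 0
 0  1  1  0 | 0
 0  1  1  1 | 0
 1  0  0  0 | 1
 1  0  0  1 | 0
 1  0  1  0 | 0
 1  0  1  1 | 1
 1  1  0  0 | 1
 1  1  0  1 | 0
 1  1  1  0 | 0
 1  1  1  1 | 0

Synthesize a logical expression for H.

Collect the rows where H=1 — (0,1,0,0), (1,0,0,0), (1,0,1,1), (1,1,0,0) — and write one minterm per row: ¬X·Y·¬Z·¬W, X·¬Y·¬Z·¬W, X·¬Y·Z·W, X·Y·¬Z·¬W. Their union (logical OR) reproduces the table exactly.

H(X, Y, Z, W) = (((((not X and Y) and not Z) and not W) or (((X and not Y) and not Z) and not W)) or (((X and not Y) and Z) and W)) or (((X and Y) and not Z) and not W)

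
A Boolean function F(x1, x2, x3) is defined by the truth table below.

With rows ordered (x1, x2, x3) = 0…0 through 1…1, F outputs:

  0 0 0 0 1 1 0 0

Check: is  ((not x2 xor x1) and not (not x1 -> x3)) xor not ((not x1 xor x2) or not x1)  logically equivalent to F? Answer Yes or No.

Test each input against both F and the formula:
  x1=0, x2=0, x3=0: formula gives 1, but F = 0 ✗
Since they disagree at (0,0,0), the expression is not a correct formula for F.

No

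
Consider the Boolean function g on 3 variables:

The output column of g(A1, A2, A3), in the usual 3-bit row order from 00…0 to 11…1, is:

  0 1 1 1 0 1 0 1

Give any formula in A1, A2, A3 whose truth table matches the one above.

The 0-rows are (0,0,0), (1,0,0), (1,1,0). Take each as a conjunction (¬A1·¬A2·¬A3, A1·¬A2·¬A3, A1·A2·¬A3), form their disjunction, and complement — that gives a formula that is 1 everywhere g is.

g(A1, A2, A3) = not ((((not A1 and not A2) and not A3) or ((A1 and not A2) and not A3)) or ((A1 and A2) and not A3))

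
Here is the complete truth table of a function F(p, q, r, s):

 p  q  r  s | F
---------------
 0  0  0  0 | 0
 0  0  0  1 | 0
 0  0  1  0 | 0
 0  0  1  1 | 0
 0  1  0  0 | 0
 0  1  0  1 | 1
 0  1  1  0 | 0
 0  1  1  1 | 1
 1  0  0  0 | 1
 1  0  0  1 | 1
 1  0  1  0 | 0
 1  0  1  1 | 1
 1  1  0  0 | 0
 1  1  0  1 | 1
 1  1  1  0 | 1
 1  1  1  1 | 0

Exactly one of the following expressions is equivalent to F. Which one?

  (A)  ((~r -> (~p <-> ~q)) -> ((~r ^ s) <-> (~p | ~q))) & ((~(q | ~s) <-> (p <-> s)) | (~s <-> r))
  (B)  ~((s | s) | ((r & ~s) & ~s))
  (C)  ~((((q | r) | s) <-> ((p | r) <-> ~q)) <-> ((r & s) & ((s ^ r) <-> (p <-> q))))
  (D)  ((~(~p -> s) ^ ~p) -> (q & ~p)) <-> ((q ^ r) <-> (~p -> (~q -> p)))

A

(B): at (0,0,0,0) it gives 1, but F = 0 — eliminated.
(C): at (0,0,0,0) it gives 1, but F = 0 — eliminated.
(D): at (0,0,0,0) it gives 1, but F = 0 — eliminated.
Only (A) survives; checking it on all 16 rows confirms it matches F.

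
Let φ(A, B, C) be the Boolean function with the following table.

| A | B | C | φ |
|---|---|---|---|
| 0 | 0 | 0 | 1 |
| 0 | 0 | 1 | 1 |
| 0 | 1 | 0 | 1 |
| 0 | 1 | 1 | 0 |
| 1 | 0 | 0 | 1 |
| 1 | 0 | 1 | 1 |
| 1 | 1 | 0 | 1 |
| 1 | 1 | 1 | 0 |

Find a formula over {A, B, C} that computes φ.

There are just 2 zero rows: (0,1,1), (1,1,1). Their minterms are ¬A·B·C, A·B·C; the OR of those covers precisely the 0-outputs, and negating it yields φ.

φ(A, B, C) = not (((not A and B) and C) or ((A and B) and C))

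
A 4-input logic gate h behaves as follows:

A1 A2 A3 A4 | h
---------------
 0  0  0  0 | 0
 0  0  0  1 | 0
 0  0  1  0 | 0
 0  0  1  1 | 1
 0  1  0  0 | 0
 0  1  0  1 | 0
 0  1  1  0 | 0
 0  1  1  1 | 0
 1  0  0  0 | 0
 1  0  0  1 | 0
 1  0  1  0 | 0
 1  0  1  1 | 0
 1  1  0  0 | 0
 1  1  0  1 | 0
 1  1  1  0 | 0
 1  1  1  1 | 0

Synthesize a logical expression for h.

h is 1 on exactly one input, (0,0,1,1), whose minterm is ¬A1·¬A2·A3·A4. So h is just that conjunction.

h(A1, A2, A3, A4) = ((NOT A1 AND NOT A2) AND A3) AND A4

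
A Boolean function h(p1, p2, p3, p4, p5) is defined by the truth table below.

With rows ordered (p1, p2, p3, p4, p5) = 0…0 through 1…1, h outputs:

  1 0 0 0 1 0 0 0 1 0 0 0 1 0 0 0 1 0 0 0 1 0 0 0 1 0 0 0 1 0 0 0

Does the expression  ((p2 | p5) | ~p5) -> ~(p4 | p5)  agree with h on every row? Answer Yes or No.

Test each input against both h and the formula:
  p1=0, p2=0, p3=0, p4=0, p5=0: formula gives 1, h = 1 ✓
  p1=0, p2=0, p3=0, p4=0, p5=1: formula gives 0, h = 0 ✓
  p1=0, p2=0, p3=0, p4=1, p5=0: formula gives 0, h = 0 ✓
  p1=0, p2=0, p3=0, p4=1, p5=1: formula gives 0, h = 0 ✓
  … (the remaining 28 rows also agree.)
Every row agrees, so the formula is equivalent.

Yes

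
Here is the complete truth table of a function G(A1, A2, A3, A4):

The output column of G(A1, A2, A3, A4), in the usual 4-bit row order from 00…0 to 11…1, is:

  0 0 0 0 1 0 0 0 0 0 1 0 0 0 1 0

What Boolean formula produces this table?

G=1 on 3 inputs: (0,1,0,0), (1,0,1,0), (1,1,1,0). Reading each as a conjunction of literals (¬A1·A2·¬A3·¬A4, A1·¬A2·A3·¬A4, A1·A2·A3·¬A4) and taking the OR gives the canonical DNF.

G(A1, A2, A3, A4) = ((((not A1 and A2) and not A3) and not A4) or (((A1 and not A2) and A3) and not A4)) or (((A1 and A2) and A3) and not A4)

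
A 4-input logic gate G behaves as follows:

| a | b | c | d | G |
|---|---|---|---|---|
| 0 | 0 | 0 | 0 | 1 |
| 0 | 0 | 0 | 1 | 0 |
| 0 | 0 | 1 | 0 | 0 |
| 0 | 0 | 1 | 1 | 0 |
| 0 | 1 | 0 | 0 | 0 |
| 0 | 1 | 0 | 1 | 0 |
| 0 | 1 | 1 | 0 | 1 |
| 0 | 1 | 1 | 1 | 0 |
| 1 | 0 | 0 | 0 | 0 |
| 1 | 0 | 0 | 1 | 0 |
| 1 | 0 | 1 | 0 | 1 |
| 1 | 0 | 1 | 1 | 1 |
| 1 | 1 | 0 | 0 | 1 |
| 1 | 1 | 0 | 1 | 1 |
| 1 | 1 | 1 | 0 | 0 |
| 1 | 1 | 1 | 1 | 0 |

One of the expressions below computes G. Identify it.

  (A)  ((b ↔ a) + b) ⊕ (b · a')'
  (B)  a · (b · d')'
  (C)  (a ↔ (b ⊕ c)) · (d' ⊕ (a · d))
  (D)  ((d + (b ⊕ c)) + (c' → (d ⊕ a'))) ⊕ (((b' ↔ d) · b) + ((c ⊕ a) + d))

C

(A) fails at (0,0,0,0): the formula yields 0, G is 1.
(B) fails at (0,0,0,0): the formula yields 0, G is 1.
(D) fails at (0,1,1,0): the formula yields 0, G is 1.
Only (C) survives; checking it on all 16 rows confirms it matches G.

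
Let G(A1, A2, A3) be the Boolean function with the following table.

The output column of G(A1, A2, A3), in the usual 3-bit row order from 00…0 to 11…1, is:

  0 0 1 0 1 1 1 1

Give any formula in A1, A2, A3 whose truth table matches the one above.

G(A1, A2, A3) = ~((((~A1 & ~A2) & ~A3) | ((~A1 & ~A2) & A3)) | ((~A1 & A2) & A3))

The 0-rows are (0,0,0), (0,0,1), (0,1,1). Take each as a conjunction (¬A1·¬A2·¬A3, ¬A1·¬A2·A3, ¬A1·A2·A3), form their disjunction, and complement — that gives a formula that is 1 everywhere G is.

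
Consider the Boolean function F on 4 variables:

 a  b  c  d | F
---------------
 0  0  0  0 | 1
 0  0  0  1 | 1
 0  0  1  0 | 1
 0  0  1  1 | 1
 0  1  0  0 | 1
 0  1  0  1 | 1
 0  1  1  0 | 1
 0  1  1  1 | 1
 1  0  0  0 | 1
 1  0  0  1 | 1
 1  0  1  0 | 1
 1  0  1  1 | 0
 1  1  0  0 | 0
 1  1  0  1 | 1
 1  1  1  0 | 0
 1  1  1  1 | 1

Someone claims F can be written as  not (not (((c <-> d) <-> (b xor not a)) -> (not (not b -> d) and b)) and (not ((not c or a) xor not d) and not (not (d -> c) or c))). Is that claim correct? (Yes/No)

No

Evaluate not (not (((c <-> d) <-> (b xor not a)) -> (not (not b -> d) and b)) and (not ((not c or a) xor not d) and not (not (d -> c) or c))) on each row and compare to F:
  a=0, b=0, c=0, d=0: formula gives 0, but F = 1 ✗
A single disagreement suffices: at (0,0,0,0) they differ, so the formula does not compute F.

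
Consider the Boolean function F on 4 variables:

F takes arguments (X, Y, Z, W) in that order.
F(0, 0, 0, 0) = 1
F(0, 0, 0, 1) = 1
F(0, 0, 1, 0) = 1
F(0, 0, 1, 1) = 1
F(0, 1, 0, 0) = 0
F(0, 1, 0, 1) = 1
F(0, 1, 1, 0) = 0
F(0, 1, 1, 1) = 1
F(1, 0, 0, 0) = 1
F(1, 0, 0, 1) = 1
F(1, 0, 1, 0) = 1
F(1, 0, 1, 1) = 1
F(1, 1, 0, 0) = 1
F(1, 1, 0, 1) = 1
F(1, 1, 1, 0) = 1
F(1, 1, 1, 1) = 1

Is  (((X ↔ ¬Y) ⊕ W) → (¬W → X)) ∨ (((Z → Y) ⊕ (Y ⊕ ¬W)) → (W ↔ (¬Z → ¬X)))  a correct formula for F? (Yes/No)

Test each input against both F and the formula:
  X=0, Y=0, Z=0, W=0: formula gives 1, F = 1 ✓
  X=0, Y=0, Z=0, W=1: formula gives 1, F = 1 ✓
  X=0, Y=0, Z=1, W=0: formula gives 1, F = 1 ✓
  X=0, Y=0, Z=1, W=1: formula gives 1, F = 1 ✓
  … (the remaining 12 rows also agree.)
All 16 rows match — the expression computes F exactly.

Yes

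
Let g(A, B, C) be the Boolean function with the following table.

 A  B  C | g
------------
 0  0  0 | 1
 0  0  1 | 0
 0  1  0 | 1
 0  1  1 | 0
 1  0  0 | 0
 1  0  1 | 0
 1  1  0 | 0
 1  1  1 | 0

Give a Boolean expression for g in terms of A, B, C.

g(A, B, C) = ((A' · B') · C') + ((A' · B) · C')

Collect the rows where g=1 — (0,0,0), (0,1,0) — and write one minterm per row: ¬A·¬B·¬C, ¬A·B·¬C. Their union (logical OR) reproduces the table exactly.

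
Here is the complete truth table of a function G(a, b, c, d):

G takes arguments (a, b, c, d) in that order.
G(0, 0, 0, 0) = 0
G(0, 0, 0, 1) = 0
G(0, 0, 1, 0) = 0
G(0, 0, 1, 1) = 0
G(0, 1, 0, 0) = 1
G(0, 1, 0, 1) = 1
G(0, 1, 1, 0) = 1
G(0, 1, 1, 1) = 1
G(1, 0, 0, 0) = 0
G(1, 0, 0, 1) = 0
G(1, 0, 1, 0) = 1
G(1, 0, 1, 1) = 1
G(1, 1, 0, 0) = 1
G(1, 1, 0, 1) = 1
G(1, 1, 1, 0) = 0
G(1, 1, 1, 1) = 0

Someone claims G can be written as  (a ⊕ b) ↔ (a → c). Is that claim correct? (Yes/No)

Yes

Evaluate (a ⊕ b) ↔ (a → c) on each row and compare to G:
  a=0, b=0, c=0, d=0: formula gives 0, G = 0 ✓
  a=0, b=0, c=0, d=1: formula gives 0, G = 0 ✓
  a=0, b=0, c=1, d=0: formula gives 0, G = 0 ✓
  a=0, b=0, c=1, d=1: formula gives 0, G = 0 ✓
  …and likewise for the remaining 12 rows.
All 16 rows match — the expression computes G exactly.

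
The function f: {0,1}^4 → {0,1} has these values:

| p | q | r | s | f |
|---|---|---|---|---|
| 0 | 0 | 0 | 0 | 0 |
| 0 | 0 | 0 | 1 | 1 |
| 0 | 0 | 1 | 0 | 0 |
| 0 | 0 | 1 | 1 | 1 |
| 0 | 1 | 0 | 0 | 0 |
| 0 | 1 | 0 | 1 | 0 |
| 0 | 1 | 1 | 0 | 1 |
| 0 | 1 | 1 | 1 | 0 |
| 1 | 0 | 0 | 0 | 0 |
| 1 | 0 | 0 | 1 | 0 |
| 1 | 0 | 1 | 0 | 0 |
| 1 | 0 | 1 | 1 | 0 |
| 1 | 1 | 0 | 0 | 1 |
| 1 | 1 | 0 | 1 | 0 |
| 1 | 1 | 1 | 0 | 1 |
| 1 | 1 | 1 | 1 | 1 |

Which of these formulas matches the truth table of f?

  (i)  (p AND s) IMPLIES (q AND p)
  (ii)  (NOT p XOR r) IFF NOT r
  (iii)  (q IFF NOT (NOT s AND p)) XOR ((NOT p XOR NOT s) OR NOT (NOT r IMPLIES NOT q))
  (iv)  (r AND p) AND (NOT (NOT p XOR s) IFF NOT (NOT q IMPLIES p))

iii

(i) disagrees with f on (0,0,0,0) (formula → 1, table → 0); rule it out.
(ii) disagrees with f on (0,0,0,0) (formula → 1, table → 0); rule it out.
(iv) disagrees with f on (0,0,0,1) (formula → 0, table → 1); rule it out.
Only (iii) survives; checking it on all 16 rows confirms it matches f.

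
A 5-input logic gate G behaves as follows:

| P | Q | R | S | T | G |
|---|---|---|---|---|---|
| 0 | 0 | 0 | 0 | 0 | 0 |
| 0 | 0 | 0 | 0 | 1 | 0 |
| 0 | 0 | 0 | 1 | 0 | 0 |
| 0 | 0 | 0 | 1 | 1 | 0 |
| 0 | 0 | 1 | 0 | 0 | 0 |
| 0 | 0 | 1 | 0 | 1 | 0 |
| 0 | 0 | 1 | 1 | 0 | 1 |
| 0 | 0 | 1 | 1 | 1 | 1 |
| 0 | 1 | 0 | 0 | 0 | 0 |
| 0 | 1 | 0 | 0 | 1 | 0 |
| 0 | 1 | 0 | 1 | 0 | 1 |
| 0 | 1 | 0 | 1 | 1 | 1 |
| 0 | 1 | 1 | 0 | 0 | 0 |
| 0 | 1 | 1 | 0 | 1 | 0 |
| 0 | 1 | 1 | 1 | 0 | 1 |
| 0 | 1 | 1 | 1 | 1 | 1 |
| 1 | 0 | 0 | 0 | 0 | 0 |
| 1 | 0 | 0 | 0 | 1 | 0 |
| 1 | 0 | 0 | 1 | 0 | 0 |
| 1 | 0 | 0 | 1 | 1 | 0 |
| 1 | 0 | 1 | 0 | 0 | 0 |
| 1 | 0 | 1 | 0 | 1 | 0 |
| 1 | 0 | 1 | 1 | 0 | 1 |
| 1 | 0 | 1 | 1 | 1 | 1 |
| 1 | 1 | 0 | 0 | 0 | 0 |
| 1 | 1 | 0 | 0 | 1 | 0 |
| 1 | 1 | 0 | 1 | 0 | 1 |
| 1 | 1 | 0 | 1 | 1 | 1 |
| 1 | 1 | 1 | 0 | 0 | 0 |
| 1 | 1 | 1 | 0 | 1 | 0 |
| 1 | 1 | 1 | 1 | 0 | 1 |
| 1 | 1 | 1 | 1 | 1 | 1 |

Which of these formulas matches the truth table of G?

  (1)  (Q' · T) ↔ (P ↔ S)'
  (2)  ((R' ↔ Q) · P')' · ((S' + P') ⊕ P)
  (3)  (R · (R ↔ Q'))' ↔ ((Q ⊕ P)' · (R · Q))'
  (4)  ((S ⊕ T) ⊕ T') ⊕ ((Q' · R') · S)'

4

(1): at (0,0,0,0,0) it gives 1, but G = 0 — eliminated.
(2): at (0,0,0,0,0) it gives 1, but G = 0 — eliminated.
(3): at (0,0,0,0,0) it gives 1, but G = 0 — eliminated.
Only (4) survives; checking it on all 32 rows confirms it matches G.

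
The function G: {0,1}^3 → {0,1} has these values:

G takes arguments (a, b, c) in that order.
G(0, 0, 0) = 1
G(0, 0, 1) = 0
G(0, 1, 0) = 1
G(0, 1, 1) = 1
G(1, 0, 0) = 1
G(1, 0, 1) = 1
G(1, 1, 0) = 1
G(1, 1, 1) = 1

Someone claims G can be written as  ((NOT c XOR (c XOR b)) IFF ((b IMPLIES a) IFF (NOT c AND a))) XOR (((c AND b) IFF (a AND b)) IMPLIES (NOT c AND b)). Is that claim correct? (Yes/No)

No

Test each input against both G and the formula:
  a=0, b=0, c=0: formula gives 0, but G = 1 ✗
Since they disagree at (0,0,0), the expression is not a correct formula for G.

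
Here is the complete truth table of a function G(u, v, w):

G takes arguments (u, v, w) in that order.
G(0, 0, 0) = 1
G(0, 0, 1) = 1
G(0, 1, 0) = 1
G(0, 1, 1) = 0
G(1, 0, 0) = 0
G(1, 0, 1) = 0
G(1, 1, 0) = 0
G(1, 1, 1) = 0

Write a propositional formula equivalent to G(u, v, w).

G(u, v, w) = (((NOT u AND NOT v) AND NOT w) OR ((NOT u AND NOT v) AND w)) OR ((NOT u AND v) AND NOT w)

G=1 on 3 inputs: (0,0,0), (0,0,1), (0,1,0). Reading each as a conjunction of literals (¬u·¬v·¬w, ¬u·¬v·w, ¬u·v·¬w) and taking the OR gives the canonical DNF.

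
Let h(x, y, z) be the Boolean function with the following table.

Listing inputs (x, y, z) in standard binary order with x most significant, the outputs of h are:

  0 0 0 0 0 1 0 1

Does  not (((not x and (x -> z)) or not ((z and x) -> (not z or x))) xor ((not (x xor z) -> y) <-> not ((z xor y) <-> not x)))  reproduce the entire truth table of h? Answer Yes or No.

Test each input against both h and the formula:
  x=0, y=0, z=0: formula gives 0, h = 0 ✓
  x=0, y=0, z=1: formula gives 0, h = 0 ✓
  x=0, y=1, z=0: formula gives 0, h = 0 ✓
  x=0, y=1, z=1: formula gives 1, but h = 0 ✗
A single disagreement suffices: at (0,1,1) they differ, so the formula does not compute h.

No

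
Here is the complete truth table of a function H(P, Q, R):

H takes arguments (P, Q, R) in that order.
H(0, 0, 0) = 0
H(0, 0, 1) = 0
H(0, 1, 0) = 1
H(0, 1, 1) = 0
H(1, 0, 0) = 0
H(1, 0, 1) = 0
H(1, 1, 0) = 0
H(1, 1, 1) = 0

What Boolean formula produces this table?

Only row (0,1,0) gives 1. That row's minterm ¬P·Q·¬R is H directly.

H(P, Q, R) = (P' · Q) · R'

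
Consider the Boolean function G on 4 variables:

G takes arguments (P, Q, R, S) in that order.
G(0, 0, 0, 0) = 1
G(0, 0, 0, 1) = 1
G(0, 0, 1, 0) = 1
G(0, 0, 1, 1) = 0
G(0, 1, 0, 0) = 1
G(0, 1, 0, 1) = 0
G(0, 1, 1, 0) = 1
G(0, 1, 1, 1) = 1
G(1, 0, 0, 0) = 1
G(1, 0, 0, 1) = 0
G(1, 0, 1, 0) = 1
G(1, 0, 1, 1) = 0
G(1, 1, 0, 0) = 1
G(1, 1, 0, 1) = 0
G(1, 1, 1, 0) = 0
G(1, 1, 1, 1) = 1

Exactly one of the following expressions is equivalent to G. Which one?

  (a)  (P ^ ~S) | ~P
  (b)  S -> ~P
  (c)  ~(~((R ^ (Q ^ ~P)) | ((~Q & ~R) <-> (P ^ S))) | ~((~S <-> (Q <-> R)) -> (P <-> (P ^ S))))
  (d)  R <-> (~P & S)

(a) disagrees with G on (0,0,1,1) (formula → 1, table → 0); rule it out.
(b) disagrees with G on (0,0,1,1) (formula → 1, table → 0); rule it out.
(d) disagrees with G on (0,0,0,1) (formula → 0, table → 1); rule it out.
(c) is the remaining candidate, and it agrees with G on all 16 inputs.

c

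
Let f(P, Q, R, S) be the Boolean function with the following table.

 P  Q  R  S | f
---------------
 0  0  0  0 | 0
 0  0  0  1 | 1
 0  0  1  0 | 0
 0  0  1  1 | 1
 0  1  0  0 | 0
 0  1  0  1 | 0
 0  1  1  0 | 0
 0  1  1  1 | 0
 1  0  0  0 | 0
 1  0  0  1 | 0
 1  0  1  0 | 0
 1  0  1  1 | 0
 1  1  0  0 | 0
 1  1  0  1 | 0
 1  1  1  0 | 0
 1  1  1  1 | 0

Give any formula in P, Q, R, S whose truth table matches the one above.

f=1 on 2 inputs: (0,0,0,1), (0,0,1,1). Reading each as a conjunction of literals (¬P·¬Q·¬R·S, ¬P·¬Q·R·S) and taking the OR gives the canonical DNF.

f(P, Q, R, S) = (((P' · Q') · R') · S) + (((P' · Q') · R) · S)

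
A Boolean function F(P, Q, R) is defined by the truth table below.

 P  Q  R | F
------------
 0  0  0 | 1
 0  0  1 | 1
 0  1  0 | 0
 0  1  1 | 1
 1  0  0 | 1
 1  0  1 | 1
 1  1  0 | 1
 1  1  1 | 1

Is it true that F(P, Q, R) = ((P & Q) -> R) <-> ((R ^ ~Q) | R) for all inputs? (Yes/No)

Evaluate ((P & Q) -> R) <-> ((R ^ ~Q) | R) on each row and compare to F:
  P=0, Q=0, R=0: formula gives 1, F = 1 ✓
  P=0, Q=0, R=1: formula gives 1, F = 1 ✓
  P=0, Q=1, R=0: formula gives 0, F = 0 ✓
  P=0, Q=1, R=1: formula gives 1, F = 1 ✓
  P=1, Q=0, R=0: formula gives 1, F = 1 ✓
  …and likewise for the remaining 3 rows.
All 8 rows match — the expression computes F exactly.

Yes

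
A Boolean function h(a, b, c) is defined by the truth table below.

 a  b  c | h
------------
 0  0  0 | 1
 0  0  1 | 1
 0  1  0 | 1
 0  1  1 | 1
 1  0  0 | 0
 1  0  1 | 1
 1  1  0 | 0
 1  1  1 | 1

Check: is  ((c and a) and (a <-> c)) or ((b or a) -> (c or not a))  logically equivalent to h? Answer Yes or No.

Test each input against both h and the formula:
  a=0, b=0, c=0: formula gives 1, h = 1 ✓
  a=0, b=0, c=1: formula gives 1, h = 1 ✓
  a=0, b=1, c=0: formula gives 1, h = 1 ✓
  a=0, b=1, c=1: formula gives 1, h = 1 ✓
  a=1, b=0, c=0: formula gives 0, h = 0 ✓
  …and likewise for the remaining 3 rows.
No disagreement on any input; they are logically equivalent.

Yes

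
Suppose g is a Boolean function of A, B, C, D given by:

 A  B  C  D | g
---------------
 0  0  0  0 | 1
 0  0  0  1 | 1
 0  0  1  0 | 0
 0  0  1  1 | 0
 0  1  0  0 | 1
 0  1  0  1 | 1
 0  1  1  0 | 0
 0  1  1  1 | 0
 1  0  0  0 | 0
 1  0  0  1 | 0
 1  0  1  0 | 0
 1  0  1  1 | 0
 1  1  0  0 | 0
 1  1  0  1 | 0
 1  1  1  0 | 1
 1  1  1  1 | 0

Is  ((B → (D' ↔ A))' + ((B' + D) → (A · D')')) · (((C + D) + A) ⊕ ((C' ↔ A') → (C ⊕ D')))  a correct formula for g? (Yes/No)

Check the formula against g row by row:
  A=0, B=0, C=0, D=0: formula gives 1, g = 1 ✓
  A=0, B=0, C=0, D=1: formula gives 1, g = 1 ✓
  A=0, B=0, C=1, D=0: formula gives 0, g = 0 ✓
  A=0, B=0, C=1, D=1: formula gives 0, g = 0 ✓
  … (the remaining 12 rows also agree.)
Every row agrees, so the formula is equivalent.

Yes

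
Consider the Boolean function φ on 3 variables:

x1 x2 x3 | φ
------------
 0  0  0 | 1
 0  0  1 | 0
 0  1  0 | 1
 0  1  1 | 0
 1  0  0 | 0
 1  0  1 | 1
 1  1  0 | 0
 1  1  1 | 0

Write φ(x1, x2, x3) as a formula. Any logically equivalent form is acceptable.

φ(x1, x2, x3) = (((NOT x1 AND NOT x2) AND NOT x3) OR ((NOT x1 AND x2) AND NOT x3)) OR ((x1 AND NOT x2) AND x3)

φ=1 on 3 inputs: (0,0,0), (0,1,0), (1,0,1). Reading each as a conjunction of literals (¬x1·¬x2·¬x3, ¬x1·x2·¬x3, x1·¬x2·x3) and taking the OR gives the canonical DNF.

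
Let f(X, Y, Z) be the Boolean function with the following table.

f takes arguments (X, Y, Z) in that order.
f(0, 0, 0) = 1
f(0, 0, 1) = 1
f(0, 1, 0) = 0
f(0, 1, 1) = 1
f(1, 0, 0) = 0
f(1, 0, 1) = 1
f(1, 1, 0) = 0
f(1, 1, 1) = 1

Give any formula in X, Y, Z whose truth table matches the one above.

f(X, Y, Z) = ((((X' · Y) · Z') + ((X · Y') · Z')) + ((X · Y) · Z'))'

There are just 3 zero rows: (0,1,0), (1,0,0), (1,1,0). Their minterms are ¬X·Y·¬Z, X·¬Y·¬Z, X·Y·¬Z; the OR of those covers precisely the 0-outputs, and negating it yields f.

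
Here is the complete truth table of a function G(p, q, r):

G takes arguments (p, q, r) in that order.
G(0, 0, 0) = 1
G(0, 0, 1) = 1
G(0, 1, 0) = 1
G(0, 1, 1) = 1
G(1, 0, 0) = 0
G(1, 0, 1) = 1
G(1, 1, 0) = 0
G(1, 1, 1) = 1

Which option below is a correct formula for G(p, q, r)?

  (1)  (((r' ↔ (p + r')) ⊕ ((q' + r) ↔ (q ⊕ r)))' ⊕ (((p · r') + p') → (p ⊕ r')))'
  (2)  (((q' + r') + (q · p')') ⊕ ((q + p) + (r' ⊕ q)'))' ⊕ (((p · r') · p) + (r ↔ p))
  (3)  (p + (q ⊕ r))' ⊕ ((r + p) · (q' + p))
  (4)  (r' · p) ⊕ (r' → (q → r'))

4

(1): at (0,0,0) it gives 0, but G = 1 — eliminated.
(2): at (0,1,0) it gives 0, but G = 1 — eliminated.
(3): at (0,1,0) it gives 0, but G = 1 — eliminated.
Only (4) survives; checking it on all 8 rows confirms it matches G.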